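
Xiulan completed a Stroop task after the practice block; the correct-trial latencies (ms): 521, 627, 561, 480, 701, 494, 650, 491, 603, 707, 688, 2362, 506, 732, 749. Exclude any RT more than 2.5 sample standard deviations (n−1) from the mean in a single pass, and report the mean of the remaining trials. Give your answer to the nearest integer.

n = 15, ΣRT = 10872, M = 724.800
Σ(x−M)² = 2997390.40; s = √(2997390.40/14) = 462.709
Cutoffs: 724.800 ± 2.5·462.709 → [-432.0, 1881.6]
Outside: 2362 → excluded.
Retained (n=14): Σ = 8510, mean = 8510/14 = 607.857

608 ms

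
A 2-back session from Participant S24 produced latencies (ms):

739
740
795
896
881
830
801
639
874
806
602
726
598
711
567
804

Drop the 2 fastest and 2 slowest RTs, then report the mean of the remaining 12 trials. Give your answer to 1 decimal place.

755.6 ms

Sorted: 567, 598, 602, 639, 711, 726, 739, 740, 795, 801, 804, 806, 830, 874, 881, 896
Drop lowest 2 (567, 598) and highest 2 (881, 896)
Remaining (n=12): Σ = 9067, mean = 9067/12 = 755.583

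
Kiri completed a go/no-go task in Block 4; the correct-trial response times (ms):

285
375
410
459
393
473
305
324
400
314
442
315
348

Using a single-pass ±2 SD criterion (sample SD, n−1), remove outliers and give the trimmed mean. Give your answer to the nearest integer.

373 ms

n = 13, ΣRT = 4843, M = 372.538
Σ(x−M)² = 46895.23; s = √(46895.23/12) = 62.513
Cutoffs: 372.538 ± 2·62.513 → [247.5, 497.6]
No RTs fall outside the cutoffs; all 13 retained. Mean = 4843/13 = 372.538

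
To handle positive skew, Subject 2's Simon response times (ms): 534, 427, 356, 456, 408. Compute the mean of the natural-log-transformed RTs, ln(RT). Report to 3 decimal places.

6.069

ln(RT): 6.2804, 6.0568, 5.8749, 6.1225, 6.0113
Σ ln(RT) = 30.3459
Mean = 30.3459/5 = 6.06917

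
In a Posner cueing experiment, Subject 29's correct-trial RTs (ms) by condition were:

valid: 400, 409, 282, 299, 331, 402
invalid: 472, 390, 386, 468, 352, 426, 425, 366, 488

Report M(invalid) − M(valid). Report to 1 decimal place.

M(valid) = 2123/6 = 353.833
M(invalid) = 3773/9 = 419.222
Difference = 419.222 − 353.833 = 65.389 ms

65.4 ms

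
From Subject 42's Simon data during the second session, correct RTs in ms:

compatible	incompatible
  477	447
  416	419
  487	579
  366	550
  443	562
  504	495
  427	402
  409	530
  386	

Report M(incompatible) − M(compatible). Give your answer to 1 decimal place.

M(compatible) = 3915/9 = 435.000
M(incompatible) = 3984/8 = 498.000
Difference = 498.000 − 435.000 = 63.000 ms

63.0 ms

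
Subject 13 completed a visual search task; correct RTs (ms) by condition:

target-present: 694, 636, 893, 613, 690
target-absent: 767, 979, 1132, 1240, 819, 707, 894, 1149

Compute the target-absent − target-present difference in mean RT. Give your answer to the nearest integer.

M(target-present) = 3526/5 = 705.200
M(target-absent) = 7687/8 = 960.875
Difference = 960.875 − 705.200 = 255.675 ms

256 ms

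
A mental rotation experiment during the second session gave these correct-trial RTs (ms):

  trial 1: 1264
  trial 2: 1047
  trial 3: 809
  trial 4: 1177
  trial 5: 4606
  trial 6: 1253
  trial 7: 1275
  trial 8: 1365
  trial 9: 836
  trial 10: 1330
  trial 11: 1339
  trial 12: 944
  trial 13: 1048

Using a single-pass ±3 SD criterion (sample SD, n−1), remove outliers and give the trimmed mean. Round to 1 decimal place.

1140.6 ms

n = 13, ΣRT = 18293, M = 1407.154
Σ(x−M)² = 11516901.69; s = √(11516901.69/12) = 979.664
Cutoffs: 1407.154 ± 3·979.664 → [-1531.8, 4346.1]
Outside: 4606 → excluded.
Retained (n=12): Σ = 13687, mean = 13687/12 = 1140.583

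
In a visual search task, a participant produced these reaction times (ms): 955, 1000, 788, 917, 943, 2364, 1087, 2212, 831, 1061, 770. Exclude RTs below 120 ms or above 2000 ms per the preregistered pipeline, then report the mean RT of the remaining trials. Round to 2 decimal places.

928.00 ms

Excluded: 2212, 2364
Retained (n=9): Σ = 8352
Mean = 8352/9 = 928.0000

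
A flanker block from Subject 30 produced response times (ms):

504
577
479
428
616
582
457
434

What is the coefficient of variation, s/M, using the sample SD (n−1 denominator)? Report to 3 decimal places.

0.143

n = 8, Σ = 4077, M = 509.6250
Σ(x−M)² = 37213.875; s = √(37213.875/7) = 72.9127
CV = 72.9127 / 509.6250 = 0.14307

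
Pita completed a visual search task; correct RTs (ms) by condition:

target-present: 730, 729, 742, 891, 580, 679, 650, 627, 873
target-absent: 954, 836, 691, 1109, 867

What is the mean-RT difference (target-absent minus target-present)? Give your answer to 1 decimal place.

169.1 ms

M(target-present) = 6501/9 = 722.333
M(target-absent) = 4457/5 = 891.400
Difference = 891.400 − 722.333 = 169.067 ms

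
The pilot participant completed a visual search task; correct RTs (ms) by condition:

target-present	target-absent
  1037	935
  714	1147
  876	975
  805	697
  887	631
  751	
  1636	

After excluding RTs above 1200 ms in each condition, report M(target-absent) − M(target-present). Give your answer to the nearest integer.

32 ms

target-present: exclude 1636
M(target-present) = 5070/6 = 845.000
M(target-absent) = 4385/5 = 877.000
Difference = 877.000 − 845.000 = 32.000 ms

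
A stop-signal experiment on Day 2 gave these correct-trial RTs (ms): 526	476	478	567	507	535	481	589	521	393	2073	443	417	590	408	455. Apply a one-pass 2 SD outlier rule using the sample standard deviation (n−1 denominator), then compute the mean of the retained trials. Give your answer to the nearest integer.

492 ms

n = 16, ΣRT = 9459, M = 591.188
Σ(x−M)² = 2397684.44; s = √(2397684.44/15) = 399.807
Cutoffs: 591.188 ± 2·399.807 → [-208.4, 1390.8]
Outside: 2073 → excluded.
Retained (n=15): Σ = 7386, mean = 7386/15 = 492.400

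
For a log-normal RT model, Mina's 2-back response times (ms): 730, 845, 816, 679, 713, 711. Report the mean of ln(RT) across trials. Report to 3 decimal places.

ln(RT): 6.5930, 6.7393, 6.7044, 6.5206, 6.5695, 6.5667
Σ ln(RT) = 39.6936
Mean = 39.6936/6 = 6.61560

6.616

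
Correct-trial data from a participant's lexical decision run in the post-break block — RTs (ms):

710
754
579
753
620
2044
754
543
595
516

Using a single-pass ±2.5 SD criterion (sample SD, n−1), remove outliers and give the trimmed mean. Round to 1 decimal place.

647.1 ms

n = 10, ΣRT = 7868, M = 786.800
Σ(x−M)² = 1830305.60; s = √(1830305.60/9) = 450.963
Cutoffs: 786.800 ± 2.5·450.963 → [-340.6, 1914.2]
Outside: 2044 → excluded.
Retained (n=9): Σ = 5824, mean = 5824/9 = 647.111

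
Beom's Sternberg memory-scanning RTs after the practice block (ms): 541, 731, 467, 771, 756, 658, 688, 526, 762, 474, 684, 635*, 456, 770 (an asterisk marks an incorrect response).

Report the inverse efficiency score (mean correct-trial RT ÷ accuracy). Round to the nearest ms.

686 ms

Correct trials (n=13): 541, 731, 467, 771, 756, 658, 688, 526, 762, 474, 684, 456, 770
Mean correct RT = 8284/13 = 637.2308 ms
Proportion correct = 13/14
IES = 637.2308 / (13/14) = 686.249 ms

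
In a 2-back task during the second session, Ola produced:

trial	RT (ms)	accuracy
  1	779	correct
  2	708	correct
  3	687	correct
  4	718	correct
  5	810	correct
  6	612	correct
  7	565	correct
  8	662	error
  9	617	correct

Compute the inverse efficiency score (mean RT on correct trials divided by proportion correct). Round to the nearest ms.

Correct trials (n=8): 779, 708, 687, 718, 810, 612, 565, 617
Mean correct RT = 5496/8 = 687.0000 ms
Proportion correct = 8/9
IES = 687.0000 / (8/9) = 772.875 ms

773 ms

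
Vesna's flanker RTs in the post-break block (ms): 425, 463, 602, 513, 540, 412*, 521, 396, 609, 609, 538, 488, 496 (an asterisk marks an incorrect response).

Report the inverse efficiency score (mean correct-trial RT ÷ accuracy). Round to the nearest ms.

Correct trials (n=12): 425, 463, 602, 513, 540, 521, 396, 609, 609, 538, 488, 496
Mean correct RT = 6200/12 = 516.6667 ms
Proportion correct = 12/13
IES = 516.6667 / (12/13) = 559.722 ms

560 ms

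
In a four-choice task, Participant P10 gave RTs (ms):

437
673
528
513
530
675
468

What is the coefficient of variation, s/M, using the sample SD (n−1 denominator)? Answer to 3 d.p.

n = 7, Σ = 3824, M = 546.2857
Σ(x−M)² = 52403.429; s = √(52403.429/6) = 93.4554
CV = 93.4554 / 546.2857 = 0.17107

0.171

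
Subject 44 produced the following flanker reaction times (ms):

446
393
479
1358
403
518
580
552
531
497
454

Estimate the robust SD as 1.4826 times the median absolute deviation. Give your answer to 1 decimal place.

75.6 ms

Sorted: 393, 403, 446, 454, 479, 497, 518, 531, 552, 580, 1358 → median = 497
|x − 497| sorted: 0, 18, 21, 34, 43, 51, 55, 83, 94, 104, 861 → MAD = 51
Robust SD ≈ 1.4826 × 51 = 75.613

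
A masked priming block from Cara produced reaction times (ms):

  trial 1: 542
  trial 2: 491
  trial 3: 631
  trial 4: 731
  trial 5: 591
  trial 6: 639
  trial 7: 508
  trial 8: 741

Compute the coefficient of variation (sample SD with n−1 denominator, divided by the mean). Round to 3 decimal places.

n = 8, Σ = 4874, M = 609.2500
Σ(x−M)² = 62629.500; s = √(62629.500/7) = 94.5890
CV = 94.5890 / 609.2500 = 0.15525

0.155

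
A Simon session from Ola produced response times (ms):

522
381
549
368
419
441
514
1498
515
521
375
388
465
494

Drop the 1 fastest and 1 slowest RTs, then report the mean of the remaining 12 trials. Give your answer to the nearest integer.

Sorted: 368, 375, 381, 388, 419, 441, 465, 494, 514, 515, 521, 522, 549, 1498
Drop lowest 1 (368) and highest 1 (1498)
Remaining (n=12): Σ = 5584, mean = 5584/12 = 465.333

465 ms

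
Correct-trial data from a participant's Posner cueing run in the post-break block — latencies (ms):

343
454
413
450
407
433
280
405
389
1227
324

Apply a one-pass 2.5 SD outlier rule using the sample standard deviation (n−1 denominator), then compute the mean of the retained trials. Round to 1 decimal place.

389.8 ms

n = 11, ΣRT = 5125, M = 465.909
Σ(x−M)² = 666438.91; s = √(666438.91/10) = 258.155
Cutoffs: 465.909 ± 2.5·258.155 → [-179.5, 1111.3]
Outside: 1227 → excluded.
Retained (n=10): Σ = 3898, mean = 3898/10 = 389.800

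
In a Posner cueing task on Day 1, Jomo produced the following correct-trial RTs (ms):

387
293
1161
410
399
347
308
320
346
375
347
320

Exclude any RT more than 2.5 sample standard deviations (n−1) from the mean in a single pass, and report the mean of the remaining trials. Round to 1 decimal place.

n = 12, ΣRT = 5013, M = 417.750
Σ(x−M)² = 617482.25; s = √(617482.25/11) = 236.928
Cutoffs: 417.750 ± 2.5·236.928 → [-174.6, 1010.1]
Outside: 1161 → excluded.
Retained (n=11): Σ = 3852, mean = 3852/11 = 350.182

350.2 ms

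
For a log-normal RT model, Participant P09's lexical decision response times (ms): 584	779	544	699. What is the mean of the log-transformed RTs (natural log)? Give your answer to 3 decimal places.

6.469

ln(RT): 6.3699, 6.6580, 6.2989, 6.5497
Σ ln(RT) = 25.8765
Mean = 25.8765/4 = 6.46913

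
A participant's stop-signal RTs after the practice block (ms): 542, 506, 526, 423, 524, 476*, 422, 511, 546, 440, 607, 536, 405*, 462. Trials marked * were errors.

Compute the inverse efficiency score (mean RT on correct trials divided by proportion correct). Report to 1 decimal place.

Correct trials (n=12): 542, 506, 526, 423, 524, 422, 511, 546, 440, 607, 536, 462
Mean correct RT = 6045/12 = 503.7500 ms
Proportion correct = 12/14
IES = 503.7500 / (12/14) = 587.708 ms

587.7 ms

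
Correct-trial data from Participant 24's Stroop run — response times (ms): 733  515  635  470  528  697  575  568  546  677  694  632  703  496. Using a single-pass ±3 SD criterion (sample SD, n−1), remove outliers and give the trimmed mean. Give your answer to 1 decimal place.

604.9 ms

n = 14, ΣRT = 8469, M = 604.929
Σ(x−M)² = 99070.93; s = √(99070.93/13) = 87.297
Cutoffs: 604.929 ± 3·87.297 → [343.0, 866.8]
No RTs fall outside the cutoffs; all 14 retained. Mean = 8469/14 = 604.929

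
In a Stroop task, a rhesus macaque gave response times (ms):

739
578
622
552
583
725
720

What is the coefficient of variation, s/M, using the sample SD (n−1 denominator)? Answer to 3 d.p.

n = 7, Σ = 4519, M = 645.5714
Σ(x−M)² = 38369.714; s = √(38369.714/6) = 79.9684
CV = 79.9684 / 645.5714 = 0.12387

0.124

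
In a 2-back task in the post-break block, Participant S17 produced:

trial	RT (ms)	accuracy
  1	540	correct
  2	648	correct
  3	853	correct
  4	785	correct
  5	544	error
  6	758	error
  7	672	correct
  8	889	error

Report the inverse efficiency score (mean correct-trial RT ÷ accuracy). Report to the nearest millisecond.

Correct trials (n=5): 540, 648, 853, 785, 672
Mean correct RT = 3498/5 = 699.6000 ms
Proportion correct = 5/8
IES = 699.6000 / (5/8) = 1119.360 ms

1119 ms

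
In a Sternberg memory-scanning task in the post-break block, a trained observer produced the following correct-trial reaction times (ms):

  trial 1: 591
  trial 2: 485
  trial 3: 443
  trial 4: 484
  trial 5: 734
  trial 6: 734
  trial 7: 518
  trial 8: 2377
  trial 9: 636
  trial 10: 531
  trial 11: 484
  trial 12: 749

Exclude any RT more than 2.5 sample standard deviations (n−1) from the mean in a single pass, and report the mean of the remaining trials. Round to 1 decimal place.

n = 12, ΣRT = 8766, M = 730.500
Σ(x−M)² = 3089127.00; s = √(3089127.00/11) = 529.934
Cutoffs: 730.500 ± 2.5·529.934 → [-594.3, 2055.3]
Outside: 2377 → excluded.
Retained (n=11): Σ = 6389, mean = 6389/11 = 580.818

580.8 ms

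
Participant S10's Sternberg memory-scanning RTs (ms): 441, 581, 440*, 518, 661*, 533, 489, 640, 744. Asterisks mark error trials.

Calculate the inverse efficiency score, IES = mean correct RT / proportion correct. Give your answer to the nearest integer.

725 ms

Correct trials (n=7): 441, 581, 518, 533, 489, 640, 744
Mean correct RT = 3946/7 = 563.7143 ms
Proportion correct = 7/9
IES = 563.7143 / (7/9) = 724.776 ms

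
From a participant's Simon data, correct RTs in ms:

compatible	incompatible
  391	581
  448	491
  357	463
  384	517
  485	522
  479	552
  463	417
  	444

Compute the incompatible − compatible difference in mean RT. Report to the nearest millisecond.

69 ms

M(compatible) = 3007/7 = 429.571
M(incompatible) = 3987/8 = 498.375
Difference = 498.375 − 429.571 = 68.804 ms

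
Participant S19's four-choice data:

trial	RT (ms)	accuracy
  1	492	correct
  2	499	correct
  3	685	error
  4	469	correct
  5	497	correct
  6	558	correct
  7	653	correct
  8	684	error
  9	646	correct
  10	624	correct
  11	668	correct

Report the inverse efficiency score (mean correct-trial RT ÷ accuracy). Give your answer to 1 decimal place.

Correct trials (n=9): 492, 499, 469, 497, 558, 653, 646, 624, 668
Mean correct RT = 5106/9 = 567.3333 ms
Proportion correct = 9/11
IES = 567.3333 / (9/11) = 693.407 ms

693.4 ms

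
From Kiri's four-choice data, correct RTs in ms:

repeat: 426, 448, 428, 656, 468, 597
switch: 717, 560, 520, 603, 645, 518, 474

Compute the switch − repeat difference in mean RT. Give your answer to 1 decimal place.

M(repeat) = 3023/6 = 503.833
M(switch) = 4037/7 = 576.714
Difference = 576.714 − 503.833 = 72.881 ms

72.9 ms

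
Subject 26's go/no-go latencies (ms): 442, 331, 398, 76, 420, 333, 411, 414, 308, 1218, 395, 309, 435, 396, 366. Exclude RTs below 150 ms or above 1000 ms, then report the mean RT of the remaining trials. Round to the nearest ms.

Excluded: 76, 1218
Retained (n=13): Σ = 4958
Mean = 4958/13 = 381.3846

381 ms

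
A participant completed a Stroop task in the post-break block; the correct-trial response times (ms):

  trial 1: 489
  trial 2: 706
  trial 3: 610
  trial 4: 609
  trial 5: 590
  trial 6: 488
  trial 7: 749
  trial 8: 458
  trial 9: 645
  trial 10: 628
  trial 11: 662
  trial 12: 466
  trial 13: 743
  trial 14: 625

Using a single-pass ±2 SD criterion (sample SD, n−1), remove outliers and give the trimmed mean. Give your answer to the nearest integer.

n = 14, ΣRT = 8468, M = 604.857
Σ(x−M)² = 124099.71; s = √(124099.71/13) = 97.704
Cutoffs: 604.857 ± 2·97.704 → [409.4, 800.3]
No RTs fall outside the cutoffs; all 14 retained. Mean = 8468/14 = 604.857

605 ms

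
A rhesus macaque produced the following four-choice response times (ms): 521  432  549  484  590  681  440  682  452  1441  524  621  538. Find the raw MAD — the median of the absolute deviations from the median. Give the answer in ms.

83 ms

Sorted: 432, 440, 452, 484, 521, 524, 538, 549, 590, 621, 681, 682, 1441 → median = 538
|x − 538|: 17, 106, 11, 54, 52, 143, 98, 144, 86, 903, 14, 83, 0
Sorted deviations: 0, 11, 14, 17, 52, 54, 83, 86, 98, 106, 143, 144, 903 → MAD = 83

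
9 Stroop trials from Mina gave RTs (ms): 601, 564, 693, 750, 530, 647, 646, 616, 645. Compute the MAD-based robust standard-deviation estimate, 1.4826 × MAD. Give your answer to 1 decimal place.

65.2 ms

Sorted: 530, 564, 601, 616, 645, 646, 647, 693, 750 → median = 645
|x − 645| sorted: 0, 1, 2, 29, 44, 48, 81, 105, 115 → MAD = 44
Robust SD ≈ 1.4826 × 44 = 65.234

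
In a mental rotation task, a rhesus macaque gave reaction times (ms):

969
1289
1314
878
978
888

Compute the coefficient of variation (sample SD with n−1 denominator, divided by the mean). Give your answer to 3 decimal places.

0.187

n = 6, Σ = 6316, M = 1052.6667
Σ(x−M)² = 194347.333; s = √(194347.333/5) = 197.1534
CV = 197.1534 / 1052.6667 = 0.18729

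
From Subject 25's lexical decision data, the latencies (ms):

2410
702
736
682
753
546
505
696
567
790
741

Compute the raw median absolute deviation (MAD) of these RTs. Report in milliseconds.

51 ms

Sorted: 505, 546, 567, 682, 696, 702, 736, 741, 753, 790, 2410 → median = 702
|x − 702|: 1708, 0, 34, 20, 51, 156, 197, 6, 135, 88, 39
Sorted deviations: 0, 6, 20, 34, 39, 51, 88, 135, 156, 197, 1708 → MAD = 51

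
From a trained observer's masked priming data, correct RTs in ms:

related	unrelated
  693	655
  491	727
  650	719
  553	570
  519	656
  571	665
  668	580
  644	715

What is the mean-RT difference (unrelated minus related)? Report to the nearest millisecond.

62 ms

M(related) = 4789/8 = 598.625
M(unrelated) = 5287/8 = 660.875
Difference = 660.875 − 598.625 = 62.250 ms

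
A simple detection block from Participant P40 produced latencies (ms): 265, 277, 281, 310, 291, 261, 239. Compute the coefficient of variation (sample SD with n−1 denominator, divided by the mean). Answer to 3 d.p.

n = 7, Σ = 1924, M = 274.8571
Σ(x−M)² = 3112.857; s = √(3112.857/6) = 22.7774
CV = 22.7774 / 274.8571 = 0.08287

0.083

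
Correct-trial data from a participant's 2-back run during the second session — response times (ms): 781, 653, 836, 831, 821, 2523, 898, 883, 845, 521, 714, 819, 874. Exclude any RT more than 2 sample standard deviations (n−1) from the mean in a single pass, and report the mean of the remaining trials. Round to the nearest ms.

n = 13, ΣRT = 11999, M = 923.000
Σ(x−M)² = 2906312.00; s = √(2906312.00/12) = 492.131
Cutoffs: 923.000 ± 2·492.131 → [-61.3, 1907.3]
Outside: 2523 → excluded.
Retained (n=12): Σ = 9476, mean = 9476/12 = 789.667

790 ms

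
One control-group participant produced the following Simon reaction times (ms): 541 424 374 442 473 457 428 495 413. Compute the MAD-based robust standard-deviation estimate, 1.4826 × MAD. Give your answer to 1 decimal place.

Sorted: 374, 413, 424, 428, 442, 457, 473, 495, 541 → median = 442
|x − 442| sorted: 0, 14, 15, 18, 29, 31, 53, 68, 99 → MAD = 29
Robust SD ≈ 1.4826 × 29 = 42.995

43.0 ms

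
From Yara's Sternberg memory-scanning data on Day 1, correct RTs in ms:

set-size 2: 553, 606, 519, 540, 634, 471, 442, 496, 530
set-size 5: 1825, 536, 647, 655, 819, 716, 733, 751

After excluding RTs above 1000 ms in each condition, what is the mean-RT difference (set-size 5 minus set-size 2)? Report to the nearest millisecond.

162 ms

set-size 5: exclude 1825
M(set-size 2) = 4791/9 = 532.333
M(set-size 5) = 4857/7 = 693.857
Difference = 693.857 − 532.333 = 161.524 ms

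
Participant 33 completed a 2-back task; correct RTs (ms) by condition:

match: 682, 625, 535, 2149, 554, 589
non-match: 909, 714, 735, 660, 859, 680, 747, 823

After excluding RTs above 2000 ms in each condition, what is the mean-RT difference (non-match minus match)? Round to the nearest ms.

169 ms

match: exclude 2149
M(match) = 2985/5 = 597.000
M(non-match) = 6127/8 = 765.875
Difference = 765.875 − 597.000 = 168.875 ms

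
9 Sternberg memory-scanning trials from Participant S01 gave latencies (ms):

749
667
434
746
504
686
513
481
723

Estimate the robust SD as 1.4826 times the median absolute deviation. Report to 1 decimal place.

121.6 ms

Sorted: 434, 481, 504, 513, 667, 686, 723, 746, 749 → median = 667
|x − 667| sorted: 0, 19, 56, 79, 82, 154, 163, 186, 233 → MAD = 82
Robust SD ≈ 1.4826 × 82 = 121.573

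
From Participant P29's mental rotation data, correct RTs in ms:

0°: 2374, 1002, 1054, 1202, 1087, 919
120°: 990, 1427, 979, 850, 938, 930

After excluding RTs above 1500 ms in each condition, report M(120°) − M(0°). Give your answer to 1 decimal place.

-33.8 ms

0°: exclude 2374
M(0°) = 5264/5 = 1052.800
M(120°) = 6114/6 = 1019.000
Difference = 1019.000 − 1052.800 = -33.800 ms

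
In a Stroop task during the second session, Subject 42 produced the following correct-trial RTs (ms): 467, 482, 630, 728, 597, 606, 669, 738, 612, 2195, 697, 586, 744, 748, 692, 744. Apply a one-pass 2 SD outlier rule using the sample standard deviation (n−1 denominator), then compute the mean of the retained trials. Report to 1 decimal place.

649.3 ms

n = 16, ΣRT = 11935, M = 745.938
Σ(x−M)² = 2357596.94; s = √(2357596.94/15) = 396.451
Cutoffs: 745.938 ± 2·396.451 → [-47.0, 1538.8]
Outside: 2195 → excluded.
Retained (n=15): Σ = 9740, mean = 9740/15 = 649.333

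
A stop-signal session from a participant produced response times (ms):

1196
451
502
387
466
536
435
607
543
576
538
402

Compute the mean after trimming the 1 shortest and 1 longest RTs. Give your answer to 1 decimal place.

505.6 ms

Sorted: 387, 402, 435, 451, 466, 502, 536, 538, 543, 576, 607, 1196
Drop lowest 1 (387) and highest 1 (1196)
Remaining (n=10): Σ = 5056, mean = 5056/10 = 505.600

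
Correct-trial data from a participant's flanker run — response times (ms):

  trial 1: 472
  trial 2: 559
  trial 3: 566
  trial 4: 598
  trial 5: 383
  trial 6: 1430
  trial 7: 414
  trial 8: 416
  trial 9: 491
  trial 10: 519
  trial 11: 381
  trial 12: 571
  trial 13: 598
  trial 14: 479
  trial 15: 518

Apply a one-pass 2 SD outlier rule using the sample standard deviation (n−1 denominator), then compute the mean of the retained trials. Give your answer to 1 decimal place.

497.5 ms

n = 15, ΣRT = 8395, M = 559.667
Σ(x−M)² = 887877.33; s = √(887877.33/14) = 251.833
Cutoffs: 559.667 ± 2·251.833 → [56.0, 1063.3]
Outside: 1430 → excluded.
Retained (n=14): Σ = 6965, mean = 6965/14 = 497.500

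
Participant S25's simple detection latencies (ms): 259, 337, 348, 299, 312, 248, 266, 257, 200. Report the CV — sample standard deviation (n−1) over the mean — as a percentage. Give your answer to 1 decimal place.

n = 9, Σ = 2526, M = 280.6667
Σ(x−M)² = 17844.000; s = √(17844.000/8) = 47.2282
CV = 47.2282 / 280.6667 = 0.16827 = 16.827%

16.8%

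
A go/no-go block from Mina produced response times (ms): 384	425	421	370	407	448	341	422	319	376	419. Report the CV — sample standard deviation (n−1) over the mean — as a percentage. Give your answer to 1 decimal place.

10.0%

n = 11, Σ = 4332, M = 393.8182
Σ(x−M)² = 15617.636; s = √(15617.636/10) = 39.5192
CV = 39.5192 / 393.8182 = 0.10035 = 10.035%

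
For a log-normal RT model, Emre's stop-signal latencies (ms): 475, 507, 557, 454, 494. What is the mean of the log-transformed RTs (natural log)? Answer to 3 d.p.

6.207

ln(RT): 6.1633, 6.2285, 6.3226, 6.1181, 6.2025
Σ ln(RT) = 31.0350
Mean = 31.0350/5 = 6.20700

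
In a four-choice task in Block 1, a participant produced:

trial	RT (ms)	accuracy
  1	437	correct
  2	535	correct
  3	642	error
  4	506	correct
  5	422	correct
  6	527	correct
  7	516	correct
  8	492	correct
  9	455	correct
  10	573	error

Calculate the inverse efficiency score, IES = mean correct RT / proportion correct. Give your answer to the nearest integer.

608 ms

Correct trials (n=8): 437, 535, 506, 422, 527, 516, 492, 455
Mean correct RT = 3890/8 = 486.2500 ms
Proportion correct = 8/10
IES = 486.2500 / (8/10) = 607.812 ms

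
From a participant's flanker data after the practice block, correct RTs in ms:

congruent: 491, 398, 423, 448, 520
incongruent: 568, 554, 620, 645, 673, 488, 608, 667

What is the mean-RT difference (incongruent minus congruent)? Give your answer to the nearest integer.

147 ms

M(congruent) = 2280/5 = 456.000
M(incongruent) = 4823/8 = 602.875
Difference = 602.875 − 456.000 = 146.875 ms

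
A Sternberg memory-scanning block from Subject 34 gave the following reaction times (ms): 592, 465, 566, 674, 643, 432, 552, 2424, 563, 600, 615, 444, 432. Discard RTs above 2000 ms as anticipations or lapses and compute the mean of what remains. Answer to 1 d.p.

Excluded: 2424
Retained (n=12): Σ = 6578
Mean = 6578/12 = 548.1667

548.2 ms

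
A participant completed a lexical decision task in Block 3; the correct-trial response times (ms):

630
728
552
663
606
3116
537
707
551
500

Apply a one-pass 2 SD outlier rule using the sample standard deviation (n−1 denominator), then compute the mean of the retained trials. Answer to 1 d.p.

n = 10, ΣRT = 8590, M = 859.000
Σ(x−M)² = 5710858.00; s = √(5710858.00/9) = 796.580
Cutoffs: 859.000 ± 2·796.580 → [-734.2, 2452.2]
Outside: 3116 → excluded.
Retained (n=9): Σ = 5474, mean = 5474/9 = 608.222

608.2 ms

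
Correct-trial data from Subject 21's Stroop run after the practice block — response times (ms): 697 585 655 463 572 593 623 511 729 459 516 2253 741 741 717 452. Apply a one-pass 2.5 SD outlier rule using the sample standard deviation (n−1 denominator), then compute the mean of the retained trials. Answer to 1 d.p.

n = 16, ΣRT = 11307, M = 706.688
Σ(x−M)² = 2709937.44; s = √(2709937.44/15) = 425.044
Cutoffs: 706.688 ± 2.5·425.044 → [-355.9, 1769.3]
Outside: 2253 → excluded.
Retained (n=15): Σ = 9054, mean = 9054/15 = 603.600

603.6 ms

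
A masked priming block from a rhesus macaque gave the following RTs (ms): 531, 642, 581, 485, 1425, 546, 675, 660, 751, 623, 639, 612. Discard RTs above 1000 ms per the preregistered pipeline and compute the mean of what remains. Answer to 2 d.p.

613.18 ms

Excluded: 1425
Retained (n=11): Σ = 6745
Mean = 6745/11 = 613.1818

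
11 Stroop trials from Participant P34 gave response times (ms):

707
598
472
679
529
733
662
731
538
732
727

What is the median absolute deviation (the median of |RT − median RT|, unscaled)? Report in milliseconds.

53 ms

Sorted: 472, 529, 538, 598, 662, 679, 707, 727, 731, 732, 733 → median = 679
|x − 679|: 28, 81, 207, 0, 150, 54, 17, 52, 141, 53, 48
Sorted deviations: 0, 17, 28, 48, 52, 53, 54, 81, 141, 150, 207 → MAD = 53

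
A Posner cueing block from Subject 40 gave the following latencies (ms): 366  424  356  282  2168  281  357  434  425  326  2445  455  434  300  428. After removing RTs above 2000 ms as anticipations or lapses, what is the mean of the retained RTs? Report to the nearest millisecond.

374 ms

Excluded: 2168, 2445
Retained (n=13): Σ = 4868
Mean = 4868/13 = 374.4615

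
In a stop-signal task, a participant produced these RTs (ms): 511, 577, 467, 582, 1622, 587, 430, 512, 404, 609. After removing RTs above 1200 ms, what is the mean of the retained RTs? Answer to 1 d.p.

Excluded: 1622
Retained (n=9): Σ = 4679
Mean = 4679/9 = 519.8889

519.9 ms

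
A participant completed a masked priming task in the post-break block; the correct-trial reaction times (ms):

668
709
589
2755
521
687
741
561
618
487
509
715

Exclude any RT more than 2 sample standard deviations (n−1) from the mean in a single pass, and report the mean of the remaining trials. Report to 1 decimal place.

618.6 ms

n = 12, ΣRT = 9560, M = 796.667
Σ(x−M)² = 4266328.67; s = √(4266328.67/11) = 622.774
Cutoffs: 796.667 ± 2·622.774 → [-448.9, 2042.2]
Outside: 2755 → excluded.
Retained (n=11): Σ = 6805, mean = 6805/11 = 618.636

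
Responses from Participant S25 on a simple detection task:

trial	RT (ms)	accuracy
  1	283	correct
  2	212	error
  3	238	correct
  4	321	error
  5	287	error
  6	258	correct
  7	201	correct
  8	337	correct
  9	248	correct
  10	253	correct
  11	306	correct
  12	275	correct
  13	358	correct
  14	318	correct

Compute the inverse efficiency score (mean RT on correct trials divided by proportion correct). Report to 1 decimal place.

Correct trials (n=11): 283, 238, 258, 201, 337, 248, 253, 306, 275, 358, 318
Mean correct RT = 3075/11 = 279.5455 ms
Proportion correct = 11/14
IES = 279.5455 / (11/14) = 355.785 ms

355.8 ms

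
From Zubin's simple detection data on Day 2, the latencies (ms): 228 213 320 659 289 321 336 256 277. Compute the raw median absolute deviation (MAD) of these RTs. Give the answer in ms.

Sorted: 213, 228, 256, 277, 289, 320, 321, 336, 659 → median = 289
|x − 289|: 61, 76, 31, 370, 0, 32, 47, 33, 12
Sorted deviations: 0, 12, 31, 32, 33, 47, 61, 76, 370 → MAD = 33

33 ms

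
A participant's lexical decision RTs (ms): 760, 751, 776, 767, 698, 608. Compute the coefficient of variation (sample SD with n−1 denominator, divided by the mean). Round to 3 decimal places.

0.088

n = 6, Σ = 4360, M = 726.6667
Σ(x−M)² = 20667.333; s = √(20667.333/5) = 64.2920
CV = 64.2920 / 726.6667 = 0.08848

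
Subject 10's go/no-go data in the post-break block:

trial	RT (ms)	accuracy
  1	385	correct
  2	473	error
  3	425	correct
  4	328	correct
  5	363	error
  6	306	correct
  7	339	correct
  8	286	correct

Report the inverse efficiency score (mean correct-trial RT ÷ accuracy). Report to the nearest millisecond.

Correct trials (n=6): 385, 425, 328, 306, 339, 286
Mean correct RT = 2069/6 = 344.8333 ms
Proportion correct = 6/8
IES = 344.8333 / (6/8) = 459.778 ms

460 ms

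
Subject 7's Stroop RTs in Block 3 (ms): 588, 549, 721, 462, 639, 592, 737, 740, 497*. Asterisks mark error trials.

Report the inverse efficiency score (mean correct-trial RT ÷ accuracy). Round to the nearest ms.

707 ms

Correct trials (n=8): 588, 549, 721, 462, 639, 592, 737, 740
Mean correct RT = 5028/8 = 628.5000 ms
Proportion correct = 8/9
IES = 628.5000 / (8/9) = 707.062 ms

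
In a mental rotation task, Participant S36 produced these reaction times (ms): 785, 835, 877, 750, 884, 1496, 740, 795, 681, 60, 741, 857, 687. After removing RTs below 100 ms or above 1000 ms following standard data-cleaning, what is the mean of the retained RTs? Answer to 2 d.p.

784.73 ms

Excluded: 60, 1496
Retained (n=11): Σ = 8632
Mean = 8632/11 = 784.7273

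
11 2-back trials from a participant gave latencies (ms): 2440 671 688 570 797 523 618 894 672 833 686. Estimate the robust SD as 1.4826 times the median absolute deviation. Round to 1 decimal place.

164.6 ms

Sorted: 523, 570, 618, 671, 672, 686, 688, 797, 833, 894, 2440 → median = 686
|x − 686| sorted: 0, 2, 14, 15, 68, 111, 116, 147, 163, 208, 1754 → MAD = 111
Robust SD ≈ 1.4826 × 111 = 164.569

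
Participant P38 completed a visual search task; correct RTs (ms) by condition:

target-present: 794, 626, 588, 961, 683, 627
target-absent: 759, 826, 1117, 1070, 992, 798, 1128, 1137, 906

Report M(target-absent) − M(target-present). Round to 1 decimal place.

257.2 ms

M(target-present) = 4279/6 = 713.167
M(target-absent) = 8733/9 = 970.333
Difference = 970.333 − 713.167 = 257.167 ms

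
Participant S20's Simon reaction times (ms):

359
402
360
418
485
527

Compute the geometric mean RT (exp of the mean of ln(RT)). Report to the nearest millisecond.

ln(RT): 5.8833, 5.9965, 5.8861, 6.0355, 6.1841, 6.2672
Mean ln(RT) = 36.2527/6 = 6.04212
Geometric mean = exp(6.04212) = 420.78 ms

421 ms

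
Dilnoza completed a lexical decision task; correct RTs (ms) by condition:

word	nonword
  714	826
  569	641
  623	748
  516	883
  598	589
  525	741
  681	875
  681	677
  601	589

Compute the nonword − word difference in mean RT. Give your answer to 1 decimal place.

117.9 ms

M(word) = 5508/9 = 612.000
M(nonword) = 6569/9 = 729.889
Difference = 729.889 − 612.000 = 117.889 ms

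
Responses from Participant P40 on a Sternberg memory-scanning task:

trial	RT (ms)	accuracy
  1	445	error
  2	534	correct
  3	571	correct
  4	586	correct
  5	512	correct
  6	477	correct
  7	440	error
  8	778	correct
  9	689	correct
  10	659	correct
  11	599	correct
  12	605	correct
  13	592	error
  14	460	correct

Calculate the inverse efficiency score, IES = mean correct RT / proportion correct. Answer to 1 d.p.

748.6 ms

Correct trials (n=11): 534, 571, 586, 512, 477, 778, 689, 659, 599, 605, 460
Mean correct RT = 6470/11 = 588.1818 ms
Proportion correct = 11/14
IES = 588.1818 / (11/14) = 748.595 ms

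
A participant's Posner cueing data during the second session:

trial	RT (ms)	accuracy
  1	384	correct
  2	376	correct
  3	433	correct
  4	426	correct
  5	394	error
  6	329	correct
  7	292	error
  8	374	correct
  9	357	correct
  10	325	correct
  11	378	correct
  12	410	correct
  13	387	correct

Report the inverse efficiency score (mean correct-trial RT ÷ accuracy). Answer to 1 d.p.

Correct trials (n=11): 384, 376, 433, 426, 329, 374, 357, 325, 378, 410, 387
Mean correct RT = 4179/11 = 379.9091 ms
Proportion correct = 11/13
IES = 379.9091 / (11/13) = 448.983 ms

449.0 ms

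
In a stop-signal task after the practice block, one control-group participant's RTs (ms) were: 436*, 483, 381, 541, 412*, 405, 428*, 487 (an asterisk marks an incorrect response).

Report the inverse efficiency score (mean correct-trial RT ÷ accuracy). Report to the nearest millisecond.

Correct trials (n=5): 483, 381, 541, 405, 487
Mean correct RT = 2297/5 = 459.4000 ms
Proportion correct = 5/8
IES = 459.4000 / (5/8) = 735.040 ms

735 ms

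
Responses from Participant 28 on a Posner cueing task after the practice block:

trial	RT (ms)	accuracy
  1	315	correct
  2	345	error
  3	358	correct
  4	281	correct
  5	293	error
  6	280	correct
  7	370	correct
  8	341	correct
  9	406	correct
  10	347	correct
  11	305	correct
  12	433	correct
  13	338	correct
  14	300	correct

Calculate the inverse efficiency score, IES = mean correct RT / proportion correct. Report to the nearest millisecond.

Correct trials (n=12): 315, 358, 281, 280, 370, 341, 406, 347, 305, 433, 338, 300
Mean correct RT = 4074/12 = 339.5000 ms
Proportion correct = 12/14
IES = 339.5000 / (12/14) = 396.083 ms

396 ms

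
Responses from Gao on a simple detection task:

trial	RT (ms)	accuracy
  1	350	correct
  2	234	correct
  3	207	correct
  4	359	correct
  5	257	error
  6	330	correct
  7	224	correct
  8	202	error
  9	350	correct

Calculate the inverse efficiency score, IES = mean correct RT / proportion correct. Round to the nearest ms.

Correct trials (n=7): 350, 234, 207, 359, 330, 224, 350
Mean correct RT = 2054/7 = 293.4286 ms
Proportion correct = 7/9
IES = 293.4286 / (7/9) = 377.265 ms

377 ms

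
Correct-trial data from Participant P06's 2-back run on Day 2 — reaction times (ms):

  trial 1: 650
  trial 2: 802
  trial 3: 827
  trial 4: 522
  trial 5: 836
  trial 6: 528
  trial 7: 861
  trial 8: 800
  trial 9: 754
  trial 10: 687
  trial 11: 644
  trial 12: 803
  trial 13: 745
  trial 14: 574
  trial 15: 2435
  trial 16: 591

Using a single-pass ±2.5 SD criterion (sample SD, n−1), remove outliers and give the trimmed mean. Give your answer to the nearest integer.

708 ms

n = 16, ΣRT = 13059, M = 816.188
Σ(x−M)² = 2985562.44; s = √(2985562.44/15) = 446.136
Cutoffs: 816.188 ± 2.5·446.136 → [-299.2, 1931.5]
Outside: 2435 → excluded.
Retained (n=15): Σ = 10624, mean = 10624/15 = 708.267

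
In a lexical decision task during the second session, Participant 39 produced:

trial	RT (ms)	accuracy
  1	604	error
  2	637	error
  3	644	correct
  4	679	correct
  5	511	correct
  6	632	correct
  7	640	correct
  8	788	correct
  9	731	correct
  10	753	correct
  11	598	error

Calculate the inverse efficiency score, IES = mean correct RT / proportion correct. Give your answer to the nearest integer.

Correct trials (n=8): 644, 679, 511, 632, 640, 788, 731, 753
Mean correct RT = 5378/8 = 672.2500 ms
Proportion correct = 8/11
IES = 672.2500 / (8/11) = 924.344 ms

924 ms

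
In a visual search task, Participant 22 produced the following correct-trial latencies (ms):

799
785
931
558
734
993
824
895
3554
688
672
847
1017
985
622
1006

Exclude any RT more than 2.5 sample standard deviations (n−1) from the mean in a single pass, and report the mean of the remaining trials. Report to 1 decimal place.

823.7 ms

n = 16, ΣRT = 15910, M = 994.375
Σ(x−M)² = 7293737.75; s = √(7293737.75/15) = 697.316
Cutoffs: 994.375 ± 2.5·697.316 → [-748.9, 2737.7]
Outside: 3554 → excluded.
Retained (n=15): Σ = 12356, mean = 12356/15 = 823.733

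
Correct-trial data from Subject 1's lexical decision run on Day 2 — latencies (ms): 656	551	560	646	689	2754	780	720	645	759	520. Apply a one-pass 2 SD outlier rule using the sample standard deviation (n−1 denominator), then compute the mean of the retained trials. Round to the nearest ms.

653 ms

n = 11, ΣRT = 9280, M = 843.636
Σ(x−M)² = 4084450.55; s = √(4084450.55/10) = 639.097
Cutoffs: 843.636 ± 2·639.097 → [-434.6, 2121.8]
Outside: 2754 → excluded.
Retained (n=10): Σ = 6526, mean = 6526/10 = 652.600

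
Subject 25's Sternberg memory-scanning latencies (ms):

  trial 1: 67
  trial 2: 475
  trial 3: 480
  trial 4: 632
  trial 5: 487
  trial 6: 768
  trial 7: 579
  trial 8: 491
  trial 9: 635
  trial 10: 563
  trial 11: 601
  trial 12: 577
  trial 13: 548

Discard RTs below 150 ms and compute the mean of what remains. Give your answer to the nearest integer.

570 ms

Excluded: 67
Retained (n=12): Σ = 6836
Mean = 6836/12 = 569.6667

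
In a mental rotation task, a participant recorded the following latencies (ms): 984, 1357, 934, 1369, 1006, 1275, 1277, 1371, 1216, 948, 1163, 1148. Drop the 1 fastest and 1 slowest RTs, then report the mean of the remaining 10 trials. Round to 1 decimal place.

1174.3 ms

Sorted: 934, 948, 984, 1006, 1148, 1163, 1216, 1275, 1277, 1357, 1369, 1371
Drop lowest 1 (934) and highest 1 (1371)
Remaining (n=10): Σ = 11743, mean = 11743/10 = 1174.300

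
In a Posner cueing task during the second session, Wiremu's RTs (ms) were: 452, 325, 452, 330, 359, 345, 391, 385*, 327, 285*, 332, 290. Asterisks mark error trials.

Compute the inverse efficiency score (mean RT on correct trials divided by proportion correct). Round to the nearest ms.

Correct trials (n=10): 452, 325, 452, 330, 359, 345, 391, 327, 332, 290
Mean correct RT = 3603/10 = 360.3000 ms
Proportion correct = 10/12
IES = 360.3000 / (10/12) = 432.360 ms

432 ms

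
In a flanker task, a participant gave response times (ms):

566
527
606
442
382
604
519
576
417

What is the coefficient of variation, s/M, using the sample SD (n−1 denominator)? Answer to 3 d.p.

0.161

n = 9, Σ = 4639, M = 515.4444
Σ(x−M)² = 55304.222; s = √(55304.222/8) = 83.1446
CV = 83.1446 / 515.4444 = 0.16131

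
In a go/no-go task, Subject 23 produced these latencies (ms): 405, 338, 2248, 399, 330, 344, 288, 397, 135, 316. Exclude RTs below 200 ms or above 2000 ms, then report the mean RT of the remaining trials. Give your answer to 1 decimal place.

Excluded: 135, 2248
Retained (n=8): Σ = 2817
Mean = 2817/8 = 352.1250

352.1 ms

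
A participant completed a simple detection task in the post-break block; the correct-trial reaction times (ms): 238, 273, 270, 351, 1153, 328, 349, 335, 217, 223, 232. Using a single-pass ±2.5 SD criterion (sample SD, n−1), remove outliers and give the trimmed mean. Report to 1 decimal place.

281.6 ms

n = 11, ΣRT = 3969, M = 360.818
Σ(x−M)² = 716847.64; s = √(716847.64/10) = 267.740
Cutoffs: 360.818 ± 2.5·267.740 → [-308.5, 1030.2]
Outside: 1153 → excluded.
Retained (n=10): Σ = 2816, mean = 2816/10 = 281.600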